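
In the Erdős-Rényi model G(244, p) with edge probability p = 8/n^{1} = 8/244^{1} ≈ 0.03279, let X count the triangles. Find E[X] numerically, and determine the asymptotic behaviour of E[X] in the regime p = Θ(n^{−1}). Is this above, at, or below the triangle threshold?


Number of potential triangles: C(244, 3) = 2391444.
Each occurs with probability p³ ≈ (0.03279)³ ≈ 3.524524e-05.
By linearity: E[X] = C(244, 3)·p³ ≈ 2391444 · 3.524524e-05 ≈ 84.2870.
Here α = 1, so p = 8/n is exactly at the triangle threshold p ~ 1/n. Asymptotically E[X] → c³/6 = 8³/6 = 256/3 ≈ 85.3333, a bounded constant. In this regime the triangle count is asymptotically Poisson(c³/6).

E[X] ≈ 84.2870; in regime p = Θ(1/n^{1}) E[X] stays bounded (at the triangle threshold p ~ 1/n).


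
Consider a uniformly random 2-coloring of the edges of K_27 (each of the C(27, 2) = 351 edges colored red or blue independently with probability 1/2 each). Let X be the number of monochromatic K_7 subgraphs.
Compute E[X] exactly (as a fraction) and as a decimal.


Let X = Σ_S X_S over the C(27, 7) = 888030 subsets S of size 7, where X_S = 1 if the K_7 on S is monochromatic.
For a fixed S, the K_7 on S has C(7, 2) = 21 edges. P[all 21 edges red] = (1/2)^21, and likewise for blue, so P[monochromatic] = 2·(1/2)^21 = 2^{1 − 21} = 1/1048576.
By linearity of expectation: E[X] = C(27, 7) · 2^{1 − 21} = 888030 · 1/1048576 = 444015/524288.
Numerically: E[X] ≈ 0.8469.

E[X] = C(27,7)·2^(1−C(7,2)) = 444015/524288 ≈ 0.8469.


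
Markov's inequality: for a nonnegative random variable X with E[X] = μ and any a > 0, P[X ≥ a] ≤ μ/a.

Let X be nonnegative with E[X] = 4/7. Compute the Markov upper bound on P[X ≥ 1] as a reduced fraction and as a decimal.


μ = E[X] = 4/7, a = 1.
Markov: P[X ≥ 1] ≤ μ/a = (4/7)/1 = 4/7.
Numerically: ≈ 0.5714.
(Since a = 1 > μ = 0.5714, the bound 4/7 is < 1 and informative.)

P[X ≥ 1] ≤ 4/7 ≈ 0.5714.


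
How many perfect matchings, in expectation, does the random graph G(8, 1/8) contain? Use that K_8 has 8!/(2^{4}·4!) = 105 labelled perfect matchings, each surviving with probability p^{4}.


K_8 has 8!/(2^{4}·4!) = 105 labelled perfect matchings.
For each such perfect matching H, let X_H = 1 if all 4 edges of H are present in G. Then P[X_H = 1] = p^{4} = (1/8)^{4} = 1/4096.
Summing the indicators: E[X] = Σ_H E[X_H] = 105 · p^{4} = 105 · 1/4096 = 105/4096.
Numerically: E[X] ≈ 0.0256348.

E[X] = 105 · (1/8)^{4} = 105/4096 ≈ 0.0256348.


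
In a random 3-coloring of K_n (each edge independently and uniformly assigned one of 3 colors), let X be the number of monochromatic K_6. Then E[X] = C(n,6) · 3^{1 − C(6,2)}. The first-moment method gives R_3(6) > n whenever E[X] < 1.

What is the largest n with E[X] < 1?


We need C(n, 6) · 3^{1 − 15} < 1, i.e. C(n, 6) < 3^{15 − 1} = 4782969.
Check values of n near the boundary:
  n = 38: C(38, 6) = 2760681; 2760681 < 4782969? YES
  n = 39: C(39, 6) = 3262623; 3262623 < 4782969? YES
  n = 40: C(40, 6) = 3838380; 3838380 < 4782969? YES
  n = 41: C(41, 6) = 4496388; 4496388 < 4782969? YES
  n = 42: C(42, 6) = 5245786; 5245786 < 4782969? NO
  n = 43: C(43, 6) = 6096454; 6096454 < 4782969? NO
The largest n with C(n, 6) < 4782969 is n = 41 (where E[X] = 1498796/1594323 ≈ 0.94008). Hence R_3(6) > 41, i.e. R_3(6) ≥ 42.

Largest n = 41; hence R_3(6) > 41.


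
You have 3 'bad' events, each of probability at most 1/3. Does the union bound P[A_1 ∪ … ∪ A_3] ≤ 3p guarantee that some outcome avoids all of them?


Union bound: P[∪_{i=1}^{3} A_i] ≤ Σ_i P[A_i] ≤ 3·p = 3·(1/3) = 1.
Numerically: 1 ≈ 1.0000000.
Is 1 < 1? NO.
Since the bound 1 is ≥ 1, the union bound is uninformative here; it does NOT by itself certify existence.

3·p = 1 ≈ 1.0000000; existence NOT certified by the union bound.


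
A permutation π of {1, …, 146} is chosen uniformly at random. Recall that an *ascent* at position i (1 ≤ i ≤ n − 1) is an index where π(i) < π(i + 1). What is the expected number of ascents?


Write X = Σ X_I over i = 1, …, 145, with X_I the indicator of one ascent.
There are 145 indicators.
For each fixed i, the pair (π(i), π(i+1)) is a uniformly random ordered pair of distinct values from {1, …, 146}; by symmetry P[π(i) < π(i+1)] = 1/2.
By linearity: E[X] = 145 · (1/2) = (146 − 1) · (1/2) = 145/2 ≈ 72.50000.

E[X] = 145/2 = 72.50000.


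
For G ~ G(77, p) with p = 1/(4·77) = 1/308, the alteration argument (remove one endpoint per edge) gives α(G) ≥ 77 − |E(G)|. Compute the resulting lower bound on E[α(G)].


E[|E(G)|] = C(77, 2)·p = 2926 · (1/308) = 19/2.
E[α(G)] ≥ n − E[|E(G)|] = 77 − 19/2 = 135/2.
Numerically: ≈ 67.5000.
(This is only a lower bound; the true E[α(G)] may be larger.)

E[α(G)] ≥ 135/2 ≈ 67.5000.


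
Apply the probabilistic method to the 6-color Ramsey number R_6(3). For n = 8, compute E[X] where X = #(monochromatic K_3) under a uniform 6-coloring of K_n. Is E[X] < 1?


E[X] = C(8, 3) · 6^{1 − 3} = 56 · 6^{−2} = 56/36.
As a reduced fraction: E[X] = 14/9 ≈ 1.5556.
Is E[X] < 1? NO.
Since E[X] ≥ 1, the first-moment bound is inconclusive at n = 8; it does NOT by itself certify R_6(3) > 8.

E[X] = 14/9 ≈ 1.5556; E[X] ≥ 1; first-moment method inconclusive here.


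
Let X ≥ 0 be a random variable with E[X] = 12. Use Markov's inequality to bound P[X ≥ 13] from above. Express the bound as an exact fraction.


μ = E[X] = 12, a = 13.
Markov: P[X ≥ 13] ≤ μ/a = (12)/13 = 12/13.
Numerically: ≈ 0.9231.
(Since a = 13 > μ = 12.0000, the bound 12/13 is < 1 and informative.)

P[X ≥ 13] ≤ 12/13 ≈ 0.9231.


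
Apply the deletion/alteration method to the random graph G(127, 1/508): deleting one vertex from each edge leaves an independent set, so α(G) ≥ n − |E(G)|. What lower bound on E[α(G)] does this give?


E[|E(G)|] = C(127, 2)·p = 8001 · (1/508) = 63/4.
E[α(G)] ≥ n − E[|E(G)|] = 127 − 63/4 = 445/4.
Numerically: ≈ 111.250.
(This is only a lower bound; the true E[α(G)] may be larger.)

E[α(G)] ≥ 445/4 ≈ 111.250.


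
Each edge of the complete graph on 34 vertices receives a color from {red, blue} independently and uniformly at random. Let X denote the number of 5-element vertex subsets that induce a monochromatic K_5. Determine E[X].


Let X = Σ_S X_S over the C(34, 5) = 278256 subsets S of size 5, where X_S = 1 if the K_5 on S is monochromatic.
For a fixed S, the K_5 on S has C(5, 2) = 10 edges. P[all 10 edges red] = (1/2)^10, and likewise for blue, so P[monochromatic] = 2·(1/2)^10 = 2^{1 − 10} = 1/512.
By linearity: E[X] = C(34, 5) · 2^{1 − 10} = 278256 · 1/512 = 17391/32.
Numerically: E[X] ≈ 543.468750.

E[X] = C(34,5)·2^(1−C(5,2)) = 17391/32 ≈ 543.468750.


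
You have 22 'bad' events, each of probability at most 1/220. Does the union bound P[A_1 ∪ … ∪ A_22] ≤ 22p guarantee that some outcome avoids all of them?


Union bound: P[∪_{i=1}^{22} A_i] ≤ Σ_i P[A_i] ≤ 22·p = 22·(1/220) = 1/10.
Numerically: 1/10 ≈ 0.100000.
Is 1/10 < 1? YES.
Since P[∪ A_i] ≤ 1/10 < 1, the complement has P[∩ A_i^c] ≥ 1 − 1/10 = 9/10 > 0, so some outcome avoids every A_i.

22·p = 1/10 ≈ 0.100000; existence CERTIFIED by the union bound.


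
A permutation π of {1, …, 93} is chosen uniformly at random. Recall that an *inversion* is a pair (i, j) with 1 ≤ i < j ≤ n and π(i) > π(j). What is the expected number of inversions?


Write X = Σ X_I over the C(93, 2) = 4278 pairs i < j, with X_I the indicator of one inversion.
There are 4278 indicators.
For each fixed pair i < j, the values π(i) and π(j) are two distinct elements of {1, …, 93} in uniformly random order; by symmetry P[π(i) > π(j)] = 1/2.
By linearity: E[X] = 4278 · (1/2) = C(93, 2) · (1/2) = 4278/2 = 2139 ≈ 2139.000000.

E[X] = 2139 = 2139.000000.


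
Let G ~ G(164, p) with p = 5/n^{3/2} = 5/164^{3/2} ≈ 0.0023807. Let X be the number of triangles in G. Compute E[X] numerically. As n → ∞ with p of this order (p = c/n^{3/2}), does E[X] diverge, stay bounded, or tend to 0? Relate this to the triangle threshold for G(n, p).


Number of potential triangles: C(164, 3) = 721764.
Each occurs with probability p³ ≈ (0.0023807)³ ≈ 1.34931298e-08.
By linearity: E[X] = C(164, 3)·p³ ≈ 721764 · 1.34931298e-08 ≈ 0.009739.
Since α = 3/2 > 1, p = c/n^{3/2} = o(1/n) is below the triangle threshold p ~ 1/n. Asymptotically E[X] ~ (c³/6)·n^{3(1−α)} = (5³/6)·n^{-1.5} → 0, so by Markov's inequality G has no triangles w.h.p.

E[X] ≈ 0.009739; in regime p = Θ(1/n^{3/2}) E[X] tends to 0 (below the triangle threshold p ~ 1/n).


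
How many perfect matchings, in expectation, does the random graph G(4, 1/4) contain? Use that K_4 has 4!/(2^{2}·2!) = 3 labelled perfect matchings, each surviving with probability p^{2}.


K_4 has 4!/(2^{2}·2!) = 3 labelled perfect matchings.
For each such perfect matching H, let X_H = 1 if all 2 edges of H are present in G. Then P[X_H = 1] = p^{2} = (1/4)^{2} = 1/16.
By linearity of expectation: E[X] = Σ_H E[X_H] = 3 · p^{2} = 3 · 1/16 = 3/16.
Numerically: E[X] ≈ 0.188.

E[X] = 3 · (1/4)^{2} = 3/16 ≈ 0.188.


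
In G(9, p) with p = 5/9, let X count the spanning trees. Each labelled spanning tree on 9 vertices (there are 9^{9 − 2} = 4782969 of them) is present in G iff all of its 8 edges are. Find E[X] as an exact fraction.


K_9 has 9^{9 − 2} = 4782969 labelled spanning trees.
For each such spanning tree H, let X_H = 1 if all 8 edges of H are present in G. Then P[X_H = 1] = p^{8} = (5/9)^{8} = 390625/43046721.
Summing the indicators: E[X] = Σ_H E[X_H] = 4782969 · p^{8} = 4782969 · 390625/43046721 = 390625/9.
Numerically: E[X] ≈ 43402.8.

E[X] = 4782969 · (5/9)^{8} = 390625/9 ≈ 43402.8.


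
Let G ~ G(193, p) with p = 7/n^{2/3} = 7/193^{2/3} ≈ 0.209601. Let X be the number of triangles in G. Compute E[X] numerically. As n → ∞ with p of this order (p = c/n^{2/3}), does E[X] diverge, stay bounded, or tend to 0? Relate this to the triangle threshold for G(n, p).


Number of potential triangles: C(193, 3) = 1179616.
Each occurs with probability p³ ≈ (0.209601)³ ≈ 9.20830089e-03.
By linearity: E[X] = C(193, 3)·p³ ≈ 1179616 · 9.20830089e-03 ≈ 10862.259067.
Since α = 2/3 < 1, p = c/n^{2/3} ≫ 1/n is above the triangle threshold p ~ 1/n. Asymptotically E[X] ~ (c³/6)·n^{3(1−α)} = (7³/6)·n^{1} → ∞; triangles are abundant w.h.p.

E[X] ≈ 10862.259067; in regime p = Θ(1/n^{2/3}) E[X] diverges (above the triangle threshold p ~ 1/n).


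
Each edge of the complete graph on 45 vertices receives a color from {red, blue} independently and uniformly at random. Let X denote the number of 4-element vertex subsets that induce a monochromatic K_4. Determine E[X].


Let X = Σ_S X_S over the C(45, 4) = 148995 subsets S of size 4, where X_S = 1 if the K_4 on S is monochromatic.
For a fixed S, the K_4 on S has C(4, 2) = 6 edges. P[all 6 edges red] = (1/2)^6, and likewise for blue, so P[monochromatic] = 2·(1/2)^6 = 2^{1 − 6} = 1/32.
Summing: E[X] = C(45, 4) · 2^{1 − 6} = 148995 · 1/32 = 148995/32.
Numerically: E[X] ≈ 4656.09375.

E[X] = C(45,4)·2^(1−C(4,2)) = 148995/32 ≈ 4656.09375.


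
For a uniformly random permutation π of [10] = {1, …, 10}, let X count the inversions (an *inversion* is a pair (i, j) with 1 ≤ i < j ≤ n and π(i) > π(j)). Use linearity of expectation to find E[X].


Write X = Σ X_I over the C(10, 2) = 45 pairs i < j, with X_I the indicator of one inversion.
There are 45 indicators.
For each fixed pair i < j, the values π(i) and π(j) are two distinct elements of {1, …, 10} in uniformly random order; by symmetry P[π(i) > π(j)] = 1/2.
By linearity: E[X] = 45 · (1/2) = C(10, 2) · (1/2) = 45/2 = 45/2 ≈ 22.500.

E[X] = 45/2 = 22.500.


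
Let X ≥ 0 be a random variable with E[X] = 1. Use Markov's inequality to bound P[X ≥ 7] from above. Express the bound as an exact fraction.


μ = E[X] = 1, a = 7.
Markov: P[X ≥ 7] ≤ μ/a = (1)/7 = 1/7.
Numerically: ≈ 0.1429.
(Since a = 7 > μ = 1.0000, the bound 1/7 is < 1 and informative.)

P[X ≥ 7] ≤ 1/7 ≈ 0.1429.


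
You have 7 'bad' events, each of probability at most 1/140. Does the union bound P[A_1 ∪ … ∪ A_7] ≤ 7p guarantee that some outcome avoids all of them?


Union bound: P[∪_{i=1}^{7} A_i] ≤ Σ_i P[A_i] ≤ 7·p = 7·(1/140) = 1/20.
Numerically: 1/20 ≈ 0.05000.
Is 1/20 < 1? YES.
Since P[∪ A_i] ≤ 1/20 < 1, the complement has P[∩ A_i^c] ≥ 1 − 1/20 = 19/20 > 0, so some outcome avoids every A_i.

7·p = 1/20 ≈ 0.05000; existence CERTIFIED by the union bound.


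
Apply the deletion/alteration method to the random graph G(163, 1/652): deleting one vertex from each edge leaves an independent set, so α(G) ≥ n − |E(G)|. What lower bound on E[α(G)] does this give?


E[|E(G)|] = C(163, 2)·p = 13203 · (1/652) = 81/4.
E[α(G)] ≥ n − E[|E(G)|] = 163 − 81/4 = 571/4.
Numerically: ≈ 142.75000.
(This is only a lower bound; the true E[α(G)] may be larger.)

E[α(G)] ≥ 571/4 ≈ 142.75000.


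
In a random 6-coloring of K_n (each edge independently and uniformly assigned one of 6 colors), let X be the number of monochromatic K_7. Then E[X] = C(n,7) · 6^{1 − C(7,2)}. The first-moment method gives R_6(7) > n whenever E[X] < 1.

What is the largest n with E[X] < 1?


We need C(n, 7) · 6^{1 − 21} < 1, i.e. C(n, 7) < 6^{21 − 1} = 3656158440062976.
Check values of n near the boundary:
  n = 564: C(564, 7) = 3469685994423792; 3469685994423792 < 3656158440062976? YES
  n = 565: C(565, 7) = 3513212521235560; 3513212521235560 < 3656158440062976? YES
  n = 566: C(566, 7) = 3557206237959440; 3557206237959440 < 3656158440062976? YES
  n = 567: C(567, 7) = 3601671315933933; 3601671315933933 < 3656158440062976? YES
  n = 568: C(568, 7) = 3646611956239704; 3646611956239704 < 3656158440062976? YES
  n = 569: C(569, 7) = 3692032389858348; 3692032389858348 < 3656158440062976? NO
  n = 570: C(570, 7) = 3737936877831720; 3737936877831720 < 3656158440062976? NO
  n = 571: C(571, 7) = 3784329711421830; 3784329711421830 < 3656158440062976? NO
The largest n with C(n, 7) < 3656158440062976 is n = 568 (where E[X] = 16882462760369/16926659444736 ≈ 0.99739). Hence R_6(7) > 568, i.e. R_6(7) ≥ 569.

Largest n = 568; hence R_6(7) > 568.


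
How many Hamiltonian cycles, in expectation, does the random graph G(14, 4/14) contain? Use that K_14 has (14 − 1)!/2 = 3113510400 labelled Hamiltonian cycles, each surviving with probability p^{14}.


K_14 has (14 − 1)!/2 = 3113510400 labelled Hamiltonian cycles.
For each such Hamiltonian cycle H, let X_H = 1 if all 14 edges of H are present in G. Then P[X_H = 1] = p^{14} = (2/7)^{14} = 16384/678223072849.
By linearity: E[X] = Σ_H E[X_H] = 3113510400 · p^{14} = 3113510400 · 16384/678223072849 = 7287393484800/96889010407.
Numerically: E[X] ≈ 75.2138.

E[X] = 3113510400 · (2/7)^{14} = 7287393484800/96889010407 ≈ 75.2138.


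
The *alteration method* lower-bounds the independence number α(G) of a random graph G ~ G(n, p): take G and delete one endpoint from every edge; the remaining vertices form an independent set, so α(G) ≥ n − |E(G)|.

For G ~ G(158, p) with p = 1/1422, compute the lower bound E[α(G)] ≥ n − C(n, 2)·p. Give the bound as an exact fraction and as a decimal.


E[|E(G)|] = C(158, 2)·p = 12403 · (1/1422) = 157/18.
E[α(G)] ≥ n − E[|E(G)|] = 158 − 157/18 = 2687/18.
Numerically: ≈ 149.27778.
(This is only a lower bound; the true E[α(G)] may be larger.)

E[α(G)] ≥ 2687/18 ≈ 149.27778.


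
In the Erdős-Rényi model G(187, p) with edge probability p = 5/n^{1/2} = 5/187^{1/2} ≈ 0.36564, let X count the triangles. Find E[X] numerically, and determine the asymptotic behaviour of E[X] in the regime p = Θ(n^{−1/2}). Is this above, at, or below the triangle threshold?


Number of potential triangles: C(187, 3) = 1072445.
Each occurs with probability p³ ≈ (0.36564)³ ≈ 4.8881847e-02.
By linearity: E[X] = C(187, 3)·p³ ≈ 1072445 · 4.8881847e-02 ≈ 52423.09190.
Since α = 1/2 < 1, p = c/n^{1/2} ≫ 1/n is above the triangle threshold p ~ 1/n. Asymptotically E[X] ~ (c³/6)·n^{3(1−α)} = (5³/6)·n^{1.5} → ∞; triangles are abundant w.h.p.

E[X] ≈ 52423.09190; in regime p = Θ(1/n^{1/2}) E[X] diverges (above the triangle threshold p ~ 1/n).


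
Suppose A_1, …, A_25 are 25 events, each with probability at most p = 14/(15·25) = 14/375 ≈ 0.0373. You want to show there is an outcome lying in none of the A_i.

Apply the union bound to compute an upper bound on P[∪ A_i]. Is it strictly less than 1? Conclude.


Union bound: P[∪_{i=1}^{25} A_i] ≤ Σ_i P[A_i] ≤ 25·p = 25·(14/375) = 14/15.
Numerically: 14/15 ≈ 0.9333.
Is 14/15 < 1? YES.
Since P[∪ A_i] ≤ 14/15 < 1, the complement has P[∩ A_i^c] ≥ 1 − 14/15 = 1/15 > 0, so some outcome avoids every A_i.

25·p = 14/15 ≈ 0.9333; existence CERTIFIED by the union bound.


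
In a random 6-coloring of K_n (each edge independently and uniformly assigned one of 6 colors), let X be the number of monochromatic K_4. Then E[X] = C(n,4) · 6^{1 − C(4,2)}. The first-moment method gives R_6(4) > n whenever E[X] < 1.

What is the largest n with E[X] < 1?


We need C(n, 4) · 6^{1 − 6} < 1, i.e. C(n, 4) < 6^{6 − 1} = 7776.
Check values of n near the boundary:
  n = 21: C(21, 4) = 5985; 5985 < 7776? YES
  n = 22: C(22, 4) = 7315; 7315 < 7776? YES
  n = 23: C(23, 4) = 8855; 8855 < 7776? NO
The largest n with C(n, 4) < 7776 is n = 22 (where E[X] = 7315/7776 ≈ 0.940715). Hence R_6(4) > 22, i.e. R_6(4) ≥ 23.

Largest n = 22; hence R_6(4) > 22.


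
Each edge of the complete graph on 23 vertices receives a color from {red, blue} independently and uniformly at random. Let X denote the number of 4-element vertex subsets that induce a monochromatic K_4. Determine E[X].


Let X = Σ_S X_S over the C(23, 4) = 8855 subsets S of size 4, where X_S = 1 if the K_4 on S is monochromatic.
For a fixed S, the K_4 on S has C(4, 2) = 6 edges. P[all 6 edges red] = (1/2)^6, and likewise for blue, so P[monochromatic] = 2·(1/2)^6 = 2^{1 − 6} = 1/32.
By linearity of expectation: E[X] = C(23, 4) · 2^{1 − 6} = 8855 · 1/32 = 8855/32.
Numerically: E[X] ≈ 276.718750.

E[X] = C(23,4)·2^(1−C(4,2)) = 8855/32 ≈ 276.718750.


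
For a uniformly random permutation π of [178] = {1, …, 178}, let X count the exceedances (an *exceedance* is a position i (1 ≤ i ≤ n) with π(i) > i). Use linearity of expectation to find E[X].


Write X = Σ_{i=1}^{178} X_i, where X_i = 1_{π(i) > i}.
For each fixed i, π(i) is uniform over {1, …, 178} (marginal of a uniform permutation), so P[π(i) > i] = (n − i)/n. Summing: Σ_{i=1}^{178} (n − i)/n = (0 + 1 + … + 177)/178 = 178(178 − 1)/(2·178) = (178 − 1)/2.
Hence E[X] = Σ_{i=1}^{178} (178 − i)/178 = 177/2 ≈ 88.5000.

E[X] = 177/2 = 88.5000.


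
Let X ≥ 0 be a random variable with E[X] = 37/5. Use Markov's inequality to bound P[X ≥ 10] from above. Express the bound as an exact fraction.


μ = E[X] = 37/5, a = 10.
Markov: P[X ≥ 10] ≤ μ/a = (37/5)/10 = 37/50.
Numerically: ≈ 0.7400.
(Since a = 10 > μ = 7.4000, the bound 37/50 is < 1 and informative.)

P[X ≥ 10] ≤ 37/50 ≈ 0.7400.


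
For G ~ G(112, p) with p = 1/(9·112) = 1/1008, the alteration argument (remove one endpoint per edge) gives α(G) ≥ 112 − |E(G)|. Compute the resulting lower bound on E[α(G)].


E[|E(G)|] = C(112, 2)·p = 6216 · (1/1008) = 37/6.
E[α(G)] ≥ n − E[|E(G)|] = 112 − 37/6 = 635/6.
Numerically: ≈ 105.833.
(This is only a lower bound; the true E[α(G)] may be larger.)

E[α(G)] ≥ 635/6 ≈ 105.833.


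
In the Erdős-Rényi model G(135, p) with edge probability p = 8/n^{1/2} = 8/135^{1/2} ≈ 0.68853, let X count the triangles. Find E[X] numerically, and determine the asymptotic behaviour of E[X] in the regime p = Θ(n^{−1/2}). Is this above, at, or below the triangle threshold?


Number of potential triangles: C(135, 3) = 400995.
Each occurs with probability p³ ≈ (0.68853)³ ≈ 3.2641440e-01.
By linearity: E[X] = C(135, 3)·p³ ≈ 400995 · 3.2641440e-01 ≈ 130890.54188.
Since α = 1/2 < 1, p = c/n^{1/2} ≫ 1/n is above the triangle threshold p ~ 1/n. Asymptotically E[X] ~ (c³/6)·n^{3(1−α)} = (8³/6)·n^{1.5} → ∞; triangles are abundant w.h.p.

E[X] ≈ 130890.54188; in regime p = Θ(1/n^{1/2}) E[X] diverges (above the triangle threshold p ~ 1/n).


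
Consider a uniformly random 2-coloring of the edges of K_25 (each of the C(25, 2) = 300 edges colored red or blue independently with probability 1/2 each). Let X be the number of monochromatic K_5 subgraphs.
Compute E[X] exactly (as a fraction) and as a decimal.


Let X = Σ_S X_S over the C(25, 5) = 53130 subsets S of size 5, where X_S = 1 if the K_5 on S is monochromatic.
For a fixed S, the K_5 on S has C(5, 2) = 10 edges. P[all 10 edges red] = (1/2)^10, and likewise for blue, so P[monochromatic] = 2·(1/2)^10 = 2^{1 − 10} = 1/512.
By linearity: E[X] = C(25, 5) · 2^{1 − 10} = 53130 · 1/512 = 26565/256.
Numerically: E[X] ≈ 103.769531.

E[X] = C(25,5)·2^(1−C(5,2)) = 26565/256 ≈ 103.769531.


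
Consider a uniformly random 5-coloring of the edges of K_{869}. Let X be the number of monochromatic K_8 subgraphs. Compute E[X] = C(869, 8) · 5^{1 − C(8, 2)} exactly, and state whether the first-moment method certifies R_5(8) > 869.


E[X] = C(869, 8) · 5^{1 − 28} = 7809152053901931612 · 5^{−27} = 7809152053901931612/7450580596923828125.
As a reduced fraction: E[X] = 7809152053901931612/7450580596923828125 ≈ 1.0481266.
Is E[X] < 1? NO.
Since E[X] ≥ 1, the first-moment bound is inconclusive at n = 869; it does NOT by itself certify R_5(8) > 869.

E[X] = 7809152053901931612/7450580596923828125 ≈ 1.0481266; E[X] ≥ 1; first-moment method inconclusive here.


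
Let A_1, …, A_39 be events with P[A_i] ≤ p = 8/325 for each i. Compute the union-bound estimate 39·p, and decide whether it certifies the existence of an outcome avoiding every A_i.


Union bound: P[∪_{i=1}^{39} A_i] ≤ Σ_i P[A_i] ≤ 39·p = 39·(8/325) = 24/25.
Numerically: 24/25 ≈ 0.9600000.
Is 24/25 < 1? YES.
Since P[∪ A_i] ≤ 24/25 < 1, the complement has P[∩ A_i^c] ≥ 1 − 24/25 = 1/25 > 0, so some outcome avoids every A_i.

39·p = 24/25 ≈ 0.9600000; existence CERTIFIED by the union bound.


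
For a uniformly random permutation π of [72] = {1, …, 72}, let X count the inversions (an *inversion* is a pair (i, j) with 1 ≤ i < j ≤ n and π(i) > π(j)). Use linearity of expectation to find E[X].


Write X = Σ X_I over the C(72, 2) = 2556 pairs i < j, with X_I the indicator of one inversion.
There are 2556 indicators.
For each fixed pair i < j, the values π(i) and π(j) are two distinct elements of {1, …, 72} in uniformly random order; by symmetry P[π(i) > π(j)] = 1/2.
By linearity: E[X] = 2556 · (1/2) = C(72, 2) · (1/2) = 2556/2 = 1278 ≈ 1278.0000.

E[X] = 1278 = 1278.0000.


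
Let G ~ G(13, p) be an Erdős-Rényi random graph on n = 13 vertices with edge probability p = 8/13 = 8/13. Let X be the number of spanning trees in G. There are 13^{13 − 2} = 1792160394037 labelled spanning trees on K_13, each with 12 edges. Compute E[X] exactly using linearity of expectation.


K_13 has 13^{13 − 2} = 1792160394037 labelled spanning trees.
For each such spanning tree H, let X_H = 1 if all 12 edges of H are present in G. Then P[X_H = 1] = p^{12} = (8/13)^{12} = 68719476736/23298085122481.
By linearity of expectation: E[X] = Σ_H E[X_H] = 1792160394037 · p^{12} = 1792160394037 · 68719476736/23298085122481 = 68719476736/13.
Numerically: E[X] ≈ 5.286e+09.

E[X] = 1792160394037 · (8/13)^{12} = 68719476736/13 ≈ 5.286e+09.


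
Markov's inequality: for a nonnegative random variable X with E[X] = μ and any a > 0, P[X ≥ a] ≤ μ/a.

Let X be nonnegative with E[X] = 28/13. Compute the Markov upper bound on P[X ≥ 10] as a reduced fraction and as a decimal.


μ = E[X] = 28/13, a = 10.
Markov: P[X ≥ 10] ≤ μ/a = (28/13)/10 = 14/65.
Numerically: ≈ 0.21538.
(Since a = 10 > μ = 2.15385, the bound 14/65 is < 1 and informative.)

P[X ≥ 10] ≤ 14/65 ≈ 0.21538.


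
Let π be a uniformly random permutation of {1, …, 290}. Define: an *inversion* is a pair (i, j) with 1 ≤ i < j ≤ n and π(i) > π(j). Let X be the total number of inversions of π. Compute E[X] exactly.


Write X = Σ X_I over the C(290, 2) = 41905 pairs i < j, with X_I the indicator of one inversion.
There are 41905 indicators.
For each fixed pair i < j, the values π(i) and π(j) are two distinct elements of {1, …, 290} in uniformly random order; by symmetry P[π(i) > π(j)] = 1/2.
By linearity: E[X] = 41905 · (1/2) = C(290, 2) · (1/2) = 41905/2 = 41905/2 ≈ 20952.500000.

E[X] = 41905/2 = 20952.500000.


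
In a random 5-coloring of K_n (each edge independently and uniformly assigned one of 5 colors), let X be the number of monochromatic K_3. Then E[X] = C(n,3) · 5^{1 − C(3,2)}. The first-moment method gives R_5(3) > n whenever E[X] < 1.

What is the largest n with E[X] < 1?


We need C(n, 3) · 5^{1 − 3} < 1, i.e. C(n, 3) < 5^{3 − 1} = 25.
Check values of n near the boundary:
  n = 5: C(5, 3) = 10; 10 < 25? YES
  n = 6: C(6, 3) = 20; 20 < 25? YES
  n = 7: C(7, 3) = 35; 35 < 25? NO
The largest n with C(n, 3) < 25 is n = 6 (where E[X] = 4/5 ≈ 0.80000). Hence R_5(3) > 6, i.e. R_5(3) ≥ 7.

Largest n = 6; hence R_5(3) > 6.


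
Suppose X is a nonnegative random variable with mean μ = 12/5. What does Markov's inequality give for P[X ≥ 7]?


μ = E[X] = 12/5, a = 7.
Markov: P[X ≥ 7] ≤ μ/a = (12/5)/7 = 12/35.
Numerically: ≈ 0.342857.
(Since a = 7 > μ = 2.400000, the bound 12/35 is < 1 and informative.)

P[X ≥ 7] ≤ 12/35 ≈ 0.342857.


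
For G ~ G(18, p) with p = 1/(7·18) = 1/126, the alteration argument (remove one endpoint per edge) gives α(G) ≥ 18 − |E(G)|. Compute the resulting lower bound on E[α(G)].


E[|E(G)|] = C(18, 2)·p = 153 · (1/126) = 17/14.
E[α(G)] ≥ n − E[|E(G)|] = 18 − 17/14 = 235/14.
Numerically: ≈ 16.7857.
(This is only a lower bound; the true E[α(G)] may be larger.)

E[α(G)] ≥ 235/14 ≈ 16.7857.


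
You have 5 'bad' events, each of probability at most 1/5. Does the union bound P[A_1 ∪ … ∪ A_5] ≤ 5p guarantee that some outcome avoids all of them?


Union bound: P[∪_{i=1}^{5} A_i] ≤ Σ_i P[A_i] ≤ 5·p = 5·(1/5) = 1.
Numerically: 1 ≈ 1.000000.
Is 1 < 1? NO.
Since the bound 1 is ≥ 1, the union bound is uninformative here; it does NOT by itself certify existence.

5·p = 1 ≈ 1.000000; existence NOT certified by the union bound.


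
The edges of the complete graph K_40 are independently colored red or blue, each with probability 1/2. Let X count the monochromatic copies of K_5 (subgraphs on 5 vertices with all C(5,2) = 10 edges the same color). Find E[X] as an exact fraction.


Let X = Σ_S X_S over the C(40, 5) = 658008 subsets S of size 5, where X_S = 1 if the K_5 on S is monochromatic.
For a fixed S, the K_5 on S has C(5, 2) = 10 edges. P[all 10 edges red] = (1/2)^10, and likewise for blue, so P[monochromatic] = 2·(1/2)^10 = 2^{1 − 10} = 1/512.
Summing: E[X] = C(40, 5) · 2^{1 − 10} = 658008 · 1/512 = 82251/64.
Numerically: E[X] ≈ 1285.17188.

E[X] = C(40,5)·2^(1−C(5,2)) = 82251/64 ≈ 1285.17188.


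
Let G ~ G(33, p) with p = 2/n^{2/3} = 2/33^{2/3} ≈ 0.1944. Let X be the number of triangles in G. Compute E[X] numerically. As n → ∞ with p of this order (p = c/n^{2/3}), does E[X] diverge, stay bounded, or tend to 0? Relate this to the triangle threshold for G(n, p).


Number of potential triangles: C(33, 3) = 5456.
Each occurs with probability p³ ≈ (0.1944)³ ≈ 7.3461892e-03.
By linearity: E[X] = C(33, 3)·p³ ≈ 5456 · 7.3461892e-03 ≈ 40.08081.
Since α = 2/3 < 1, p = c/n^{2/3} ≫ 1/n is above the triangle threshold p ~ 1/n. Asymptotically E[X] ~ (c³/6)·n^{3(1−α)} = (2³/6)·n^{1} → ∞; triangles are abundant w.h.p.

E[X] ≈ 40.08081; in regime p = Θ(1/n^{2/3}) E[X] diverges (above the triangle threshold p ~ 1/n).


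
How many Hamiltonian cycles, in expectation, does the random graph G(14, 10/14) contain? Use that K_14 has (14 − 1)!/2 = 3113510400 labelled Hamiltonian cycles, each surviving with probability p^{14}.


K_14 has (14 − 1)!/2 = 3113510400 labelled Hamiltonian cycles.
For each such Hamiltonian cycle H, let X_H = 1 if all 14 edges of H are present in G. Then P[X_H = 1] = p^{14} = (5/7)^{14} = 6103515625/678223072849.
By linearity of expectation: E[X] = Σ_H E[X_H] = 3113510400 · p^{14} = 3113510400 · 6103515625/678223072849 = 2714765625000000000/96889010407.
Numerically: E[X] ≈ 2.8019e+07.

E[X] = 3113510400 · (5/7)^{14} = 2714765625000000000/96889010407 ≈ 2.8019e+07.


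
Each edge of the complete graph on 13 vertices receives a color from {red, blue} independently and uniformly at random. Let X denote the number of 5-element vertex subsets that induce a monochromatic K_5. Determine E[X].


Let X = Σ_S X_S over the C(13, 5) = 1287 subsets S of size 5, where X_S = 1 if the K_5 on S is monochromatic.
For a fixed S, the K_5 on S has C(5, 2) = 10 edges. P[all 10 edges red] = (1/2)^10, and likewise for blue, so P[monochromatic] = 2·(1/2)^10 = 2^{1 − 10} = 1/512.
Summing: E[X] = C(13, 5) · 2^{1 − 10} = 1287 · 1/512 = 1287/512.
Numerically: E[X] ≈ 2.513672.

E[X] = C(13,5)·2^(1−C(5,2)) = 1287/512 ≈ 2.513672.


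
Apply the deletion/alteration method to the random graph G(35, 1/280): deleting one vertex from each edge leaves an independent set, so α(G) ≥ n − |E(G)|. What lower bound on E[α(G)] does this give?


E[|E(G)|] = C(35, 2)·p = 595 · (1/280) = 17/8.
E[α(G)] ≥ n − E[|E(G)|] = 35 − 17/8 = 263/8.
Numerically: ≈ 32.875000.
(This is only a lower bound; the true E[α(G)] may be larger.)

E[α(G)] ≥ 263/8 ≈ 32.875000.


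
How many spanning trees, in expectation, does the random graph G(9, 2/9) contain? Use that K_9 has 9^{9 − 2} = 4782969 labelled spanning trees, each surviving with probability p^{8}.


K_9 has 9^{9 − 2} = 4782969 labelled spanning trees.
For each such spanning tree H, let X_H = 1 if all 8 edges of H are present in G. Then P[X_H = 1] = p^{8} = (2/9)^{8} = 256/43046721.
By linearity of expectation: E[X] = Σ_H E[X_H] = 4782969 · p^{8} = 4782969 · 256/43046721 = 256/9.
Numerically: E[X] ≈ 28.4.

E[X] = 4782969 · (2/9)^{8} = 256/9 ≈ 28.4.


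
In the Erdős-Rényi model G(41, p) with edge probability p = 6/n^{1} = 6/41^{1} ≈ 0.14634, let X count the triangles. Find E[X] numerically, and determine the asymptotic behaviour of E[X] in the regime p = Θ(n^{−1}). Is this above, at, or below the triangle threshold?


Number of potential triangles: C(41, 3) = 10660.
Each occurs with probability p³ ≈ (0.14634)³ ≈ 3.1340230e-03.
By linearity: E[X] = C(41, 3)·p³ ≈ 10660 · 3.1340230e-03 ≈ 33.40869.
Here α = 1, so p = 6/n is exactly at the triangle threshold p ~ 1/n. Asymptotically E[X] → c³/6 = 6³/6 = 36 ≈ 36.00000, a bounded constant. In this regime the triangle count is asymptotically Poisson(c³/6).

E[X] ≈ 33.40869; in regime p = Θ(1/n^{1}) E[X] stays bounded (at the triangle threshold p ~ 1/n).


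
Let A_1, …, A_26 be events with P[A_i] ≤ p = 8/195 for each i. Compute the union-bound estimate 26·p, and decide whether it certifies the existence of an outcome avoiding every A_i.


Union bound: P[∪_{i=1}^{26} A_i] ≤ Σ_i P[A_i] ≤ 26·p = 26·(8/195) = 16/15.
Numerically: 16/15 ≈ 1.066667.
Is 16/15 < 1? NO.
Since the bound 16/15 is ≥ 1, the union bound is uninformative here; it does NOT by itself certify existence.

26·p = 16/15 ≈ 1.066667; existence NOT certified by the union bound.


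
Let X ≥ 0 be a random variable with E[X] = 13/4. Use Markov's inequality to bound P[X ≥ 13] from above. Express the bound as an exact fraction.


μ = E[X] = 13/4, a = 13.
Markov: P[X ≥ 13] ≤ μ/a = (13/4)/13 = 1/4.
Numerically: ≈ 0.2500.
(Since a = 13 > μ = 3.2500, the bound 1/4 is < 1 and informative.)

P[X ≥ 13] ≤ 1/4 ≈ 0.2500.


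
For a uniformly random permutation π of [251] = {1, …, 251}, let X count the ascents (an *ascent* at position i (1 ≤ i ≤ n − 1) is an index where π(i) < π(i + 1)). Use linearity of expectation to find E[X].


Write X = Σ X_I over i = 1, …, 250, with X_I the indicator of one ascent.
There are 250 indicators.
For each fixed i, the pair (π(i), π(i+1)) is a uniformly random ordered pair of distinct values from {1, …, 251}; by symmetry P[π(i) < π(i+1)] = 1/2.
By linearity: E[X] = 250 · (1/2) = (251 − 1) · (1/2) = 125 ≈ 125.000000.

E[X] = 125 = 125.000000.


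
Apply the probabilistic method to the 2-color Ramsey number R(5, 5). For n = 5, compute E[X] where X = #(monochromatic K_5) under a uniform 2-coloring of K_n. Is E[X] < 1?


E[X] = C(5, 5) · 2^{1 − 10} = 1 · 2^{−9} = 1/512.
As a reduced fraction: E[X] = 1/512 ≈ 0.0019531.
Is E[X] < 1? YES.
Since E[X] < 1, there exists a 2-coloring of K_{5} with no monochromatic K_5; hence R(5, 5) > 5.

E[X] = 1/512 ≈ 0.0019531; E[X] < 1, so R(5, 5) > 5.


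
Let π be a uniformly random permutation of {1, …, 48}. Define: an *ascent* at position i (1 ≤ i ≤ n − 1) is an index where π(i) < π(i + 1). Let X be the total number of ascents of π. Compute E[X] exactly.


Write X = Σ X_I over i = 1, …, 47, with X_I the indicator of one ascent.
There are 47 indicators.
For each fixed i, the pair (π(i), π(i+1)) is a uniformly random ordered pair of distinct values from {1, …, 48}; by symmetry P[π(i) < π(i+1)] = 1/2.
By linearity: E[X] = 47 · (1/2) = (48 − 1) · (1/2) = 47/2 ≈ 23.500000.

E[X] = 47/2 = 23.500000.


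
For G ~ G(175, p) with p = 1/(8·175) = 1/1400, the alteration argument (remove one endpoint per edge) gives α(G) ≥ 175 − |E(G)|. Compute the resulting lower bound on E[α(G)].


E[|E(G)|] = C(175, 2)·p = 15225 · (1/1400) = 87/8.
E[α(G)] ≥ n − E[|E(G)|] = 175 − 87/8 = 1313/8.
Numerically: ≈ 164.125000.
(This is only a lower bound; the true E[α(G)] may be larger.)

E[α(G)] ≥ 1313/8 ≈ 164.125000.


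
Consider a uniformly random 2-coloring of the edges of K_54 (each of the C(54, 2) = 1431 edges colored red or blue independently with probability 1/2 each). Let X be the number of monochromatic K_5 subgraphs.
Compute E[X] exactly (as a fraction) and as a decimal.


Let X = Σ_S X_S over the C(54, 5) = 3162510 subsets S of size 5, where X_S = 1 if the K_5 on S is monochromatic.
For a fixed S, the K_5 on S has C(5, 2) = 10 edges. P[all 10 edges red] = (1/2)^10, and likewise for blue, so P[monochromatic] = 2·(1/2)^10 = 2^{1 − 10} = 1/512.
By linearity: E[X] = C(54, 5) · 2^{1 − 10} = 3162510 · 1/512 = 1581255/256.
Numerically: E[X] ≈ 6176.7773.

E[X] = C(54,5)·2^(1−C(5,2)) = 1581255/256 ≈ 6176.7773.


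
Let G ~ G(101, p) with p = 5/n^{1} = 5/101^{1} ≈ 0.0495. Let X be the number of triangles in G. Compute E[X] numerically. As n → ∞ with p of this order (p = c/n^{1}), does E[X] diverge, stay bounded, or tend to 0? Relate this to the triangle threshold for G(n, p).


Number of potential triangles: C(101, 3) = 166650.
Each occurs with probability p³ ≈ (0.0495)³ ≈ 1.21324e-04.
By linearity: E[X] = C(101, 3)·p³ ≈ 166650 · 1.21324e-04 ≈ 20.219.
Here α = 1, so p = 5/n is exactly at the triangle threshold p ~ 1/n. Asymptotically E[X] → c³/6 = 5³/6 = 125/6 ≈ 20.833, a bounded constant. In this regime the triangle count is asymptotically Poisson(c³/6).

E[X] ≈ 20.219; in regime p = Θ(1/n^{1}) E[X] stays bounded (at the triangle threshold p ~ 1/n).


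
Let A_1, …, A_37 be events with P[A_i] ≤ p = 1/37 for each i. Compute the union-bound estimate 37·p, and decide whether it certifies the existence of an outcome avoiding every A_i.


Union bound: P[∪_{i=1}^{37} A_i] ≤ Σ_i P[A_i] ≤ 37·p = 37·(1/37) = 1.
Numerically: 1 ≈ 1.0000000.
Is 1 < 1? NO.
Since the bound 1 is ≥ 1, the union bound is uninformative here; it does NOT by itself certify existence.

37·p = 1 ≈ 1.0000000; existence NOT certified by the union bound.


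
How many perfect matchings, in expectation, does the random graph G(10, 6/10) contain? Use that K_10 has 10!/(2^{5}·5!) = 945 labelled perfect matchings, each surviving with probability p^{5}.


K_10 has 10!/(2^{5}·5!) = 945 labelled perfect matchings.
For each such perfect matching H, let X_H = 1 if all 5 edges of H are present in G. Then P[X_H = 1] = p^{5} = (3/5)^{5} = 243/3125.
Summing the indicators: E[X] = Σ_H E[X_H] = 945 · p^{5} = 945 · 243/3125 = 45927/625.
Numerically: E[X] ≈ 73.483.

E[X] = 945 · (3/5)^{5} = 45927/625 ≈ 73.483.


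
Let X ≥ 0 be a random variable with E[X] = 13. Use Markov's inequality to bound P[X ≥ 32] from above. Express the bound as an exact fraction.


μ = E[X] = 13, a = 32.
Markov: P[X ≥ 32] ≤ μ/a = (13)/32 = 13/32.
Numerically: ≈ 0.406.
(Since a = 32 > μ = 13.000, the bound 13/32 is < 1 and informative.)

P[X ≥ 32] ≤ 13/32 ≈ 0.406.


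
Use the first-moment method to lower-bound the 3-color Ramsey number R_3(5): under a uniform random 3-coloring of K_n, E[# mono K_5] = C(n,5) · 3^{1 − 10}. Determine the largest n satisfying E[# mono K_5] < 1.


We need C(n, 5) · 3^{1 − 10} < 1, i.e. C(n, 5) < 3^{10 − 1} = 19683.
Check values of n near the boundary:
  n = 14: C(14, 5) = 2002; 2002 < 19683? YES
  n = 15: C(15, 5) = 3003; 3003 < 19683? YES
  n = 16: C(16, 5) = 4368; 4368 < 19683? YES
  n = 17: C(17, 5) = 6188; 6188 < 19683? YES
  n = 18: C(18, 5) = 8568; 8568 < 19683? YES
  n = 19: C(19, 5) = 11628; 11628 < 19683? YES
  n = 20: C(20, 5) = 15504; 15504 < 19683? YES
  n = 21: C(21, 5) = 20349; 20349 < 19683? NO
The largest n with C(n, 5) < 19683 is n = 20 (where E[X] = 5168/6561 ≈ 0.787685). Hence R_3(5) > 20, i.e. R_3(5) ≥ 21.

Largest n = 20; hence R_3(5) > 20.


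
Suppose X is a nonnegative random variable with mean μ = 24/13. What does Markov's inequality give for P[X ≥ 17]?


μ = E[X] = 24/13, a = 17.
Markov: P[X ≥ 17] ≤ μ/a = (24/13)/17 = 24/221.
Numerically: ≈ 0.109.
(Since a = 17 > μ = 1.846, the bound 24/221 is < 1 and informative.)

P[X ≥ 17] ≤ 24/221 ≈ 0.109.


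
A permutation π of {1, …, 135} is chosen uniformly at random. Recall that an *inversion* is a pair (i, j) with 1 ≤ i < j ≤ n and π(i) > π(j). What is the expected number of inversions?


Write X = Σ X_I over the C(135, 2) = 9045 pairs i < j, with X_I the indicator of one inversion.
There are 9045 indicators.
For each fixed pair i < j, the values π(i) and π(j) are two distinct elements of {1, …, 135} in uniformly random order; by symmetry P[π(i) > π(j)] = 1/2.
By linearity: E[X] = 9045 · (1/2) = C(135, 2) · (1/2) = 9045/2 = 9045/2 ≈ 4522.50000.

E[X] = 9045/2 = 4522.50000.


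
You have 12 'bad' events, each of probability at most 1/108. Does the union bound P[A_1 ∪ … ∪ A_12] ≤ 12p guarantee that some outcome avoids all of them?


Union bound: P[∪_{i=1}^{12} A_i] ≤ Σ_i P[A_i] ≤ 12·p = 12·(1/108) = 1/9.
Numerically: 1/9 ≈ 0.111111.
Is 1/9 < 1? YES.
Since P[∪ A_i] ≤ 1/9 < 1, the complement has P[∩ A_i^c] ≥ 1 − 1/9 = 8/9 > 0, so some outcome avoids every A_i.

12·p = 1/9 ≈ 0.111111; existence CERTIFIED by the union bound.


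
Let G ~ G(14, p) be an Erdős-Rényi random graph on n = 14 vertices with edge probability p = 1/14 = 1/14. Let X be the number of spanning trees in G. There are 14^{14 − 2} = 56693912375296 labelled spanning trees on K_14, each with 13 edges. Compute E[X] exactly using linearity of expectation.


K_14 has 14^{14 − 2} = 56693912375296 labelled spanning trees.
For each such spanning tree H, let X_H = 1 if all 13 edges of H are present in G. Then P[X_H = 1] = p^{13} = (1/14)^{13} = 1/793714773254144.
By linearity: E[X] = Σ_H E[X_H] = 56693912375296 · p^{13} = 56693912375296 · 1/793714773254144 = 1/14.
Numerically: E[X] ≈ 0.0714286.

E[X] = 56693912375296 · (1/14)^{13} = 1/14 ≈ 0.0714286.
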